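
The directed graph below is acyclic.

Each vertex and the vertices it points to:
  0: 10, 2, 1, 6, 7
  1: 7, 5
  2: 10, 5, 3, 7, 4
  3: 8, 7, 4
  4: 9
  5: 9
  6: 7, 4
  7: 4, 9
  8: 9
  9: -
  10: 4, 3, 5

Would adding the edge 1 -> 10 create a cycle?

No

Adding 1→10 creates a cycle iff 10 can already reach 1.
Explore from 10: no path reaches 1. The graph stays acyclic.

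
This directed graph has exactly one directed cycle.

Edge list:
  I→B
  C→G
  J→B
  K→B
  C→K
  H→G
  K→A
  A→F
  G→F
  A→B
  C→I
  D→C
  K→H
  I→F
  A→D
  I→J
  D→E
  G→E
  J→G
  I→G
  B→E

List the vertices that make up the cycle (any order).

A, C, D, K

DFS with gray/black marking from C:
C gray
  K gray
    H gray
      G gray
        F gray
        F black
        E gray
        E black
      G black
    H black
    B gray
      B→E: E black — skip
    B black
    A gray
      D gray
        D→E: E black — skip
        D→C: C is gray → back edge
Back edge closes the cycle C → K → A → D → C; its vertices are {A, C, D, K}.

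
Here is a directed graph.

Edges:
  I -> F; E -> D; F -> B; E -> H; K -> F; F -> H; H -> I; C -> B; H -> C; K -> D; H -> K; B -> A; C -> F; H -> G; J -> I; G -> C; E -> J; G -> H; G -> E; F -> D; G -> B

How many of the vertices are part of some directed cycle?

8

A vertex is on a directed cycle iff it belongs to a strongly connected component of size ≥ 2 (or has a self-loop).
The vertices on cycles are {C, E, F, G, H, I, J, K} — 8 in total.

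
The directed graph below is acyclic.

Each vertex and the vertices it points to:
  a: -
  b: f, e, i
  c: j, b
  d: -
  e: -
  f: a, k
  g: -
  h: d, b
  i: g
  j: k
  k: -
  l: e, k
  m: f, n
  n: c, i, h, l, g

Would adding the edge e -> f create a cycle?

No

Adding e→f creates a cycle iff f can already reach e.
Explore from f: no path reaches e. The graph stays acyclic.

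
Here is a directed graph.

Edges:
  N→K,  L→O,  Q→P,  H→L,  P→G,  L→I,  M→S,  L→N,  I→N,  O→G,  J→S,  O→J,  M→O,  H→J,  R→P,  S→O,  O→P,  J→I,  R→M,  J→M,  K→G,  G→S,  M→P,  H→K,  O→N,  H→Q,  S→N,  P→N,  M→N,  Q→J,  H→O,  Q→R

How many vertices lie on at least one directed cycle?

9

A vertex is on a directed cycle iff it belongs to a strongly connected component of size ≥ 2 (or has a self-loop).
The vertices on cycles are {G, I, J, K, M, N, O, P, S} — 9 in total.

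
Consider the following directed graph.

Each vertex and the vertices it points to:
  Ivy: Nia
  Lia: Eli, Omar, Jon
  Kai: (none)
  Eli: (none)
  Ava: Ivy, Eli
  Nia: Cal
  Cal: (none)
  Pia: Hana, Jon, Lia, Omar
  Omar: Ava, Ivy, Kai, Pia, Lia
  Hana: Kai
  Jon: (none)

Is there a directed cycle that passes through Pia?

Yes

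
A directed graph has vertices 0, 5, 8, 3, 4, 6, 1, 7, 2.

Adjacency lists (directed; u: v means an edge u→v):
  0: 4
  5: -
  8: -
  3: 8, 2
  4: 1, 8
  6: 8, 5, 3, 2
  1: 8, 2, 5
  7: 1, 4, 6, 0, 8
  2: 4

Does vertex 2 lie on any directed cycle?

2 is on a cycle iff 2 can reach itself via ≥1 edge.
2 → 4 → 1 → 2 — yes.

Yes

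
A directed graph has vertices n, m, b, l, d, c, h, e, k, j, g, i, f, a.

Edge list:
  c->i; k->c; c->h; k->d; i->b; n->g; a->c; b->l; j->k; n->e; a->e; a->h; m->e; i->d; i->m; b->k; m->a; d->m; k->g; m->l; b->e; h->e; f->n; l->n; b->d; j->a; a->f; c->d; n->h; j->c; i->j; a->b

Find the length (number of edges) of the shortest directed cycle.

3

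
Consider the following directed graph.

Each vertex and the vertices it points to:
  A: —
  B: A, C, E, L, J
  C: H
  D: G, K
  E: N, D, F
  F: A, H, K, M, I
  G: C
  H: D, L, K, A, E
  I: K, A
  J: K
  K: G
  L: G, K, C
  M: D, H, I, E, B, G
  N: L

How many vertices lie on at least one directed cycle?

A vertex is on a directed cycle iff it belongs to a strongly connected component of size ≥ 2 (or has a self-loop).
The vertices on cycles are {B, C, D, E, F, G, H, I, J, K, L, M, N} — 13 in total.

13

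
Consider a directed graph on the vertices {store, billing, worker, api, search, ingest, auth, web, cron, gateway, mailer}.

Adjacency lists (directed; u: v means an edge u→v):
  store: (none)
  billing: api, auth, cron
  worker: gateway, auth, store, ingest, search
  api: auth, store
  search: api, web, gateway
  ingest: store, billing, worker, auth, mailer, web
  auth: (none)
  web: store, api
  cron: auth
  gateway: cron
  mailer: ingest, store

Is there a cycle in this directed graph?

DFS with white/gray/black marking, starting from billing:
billing gray
  api gray
    auth gray
    auth black
    store gray
    store black
  api black
  billing→auth: auth black — skip
  cron gray
    cron→auth: auth black — skip
  cron black
billing black
worker gray
  gateway gray
    gateway→cron: cron black — skip
  gateway black
  worker→auth: auth black — skip
  worker→store: store black — skip
  ingest gray
    ingest→store: store black — skip
    ingest→billing: billing black — skip
    ingest→worker: worker is gray → back edge
Back edge found, so a cycle exists: worker → ingest → worker.

Yes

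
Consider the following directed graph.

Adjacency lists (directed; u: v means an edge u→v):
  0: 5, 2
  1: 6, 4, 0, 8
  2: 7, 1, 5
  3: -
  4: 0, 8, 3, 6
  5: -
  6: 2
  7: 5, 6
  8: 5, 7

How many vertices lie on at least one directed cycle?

7

A vertex is on a directed cycle iff it belongs to a strongly connected component of size ≥ 2 (or has a self-loop).
The vertices on cycles are {0, 1, 2, 4, 6, 7, 8} — 7 in total.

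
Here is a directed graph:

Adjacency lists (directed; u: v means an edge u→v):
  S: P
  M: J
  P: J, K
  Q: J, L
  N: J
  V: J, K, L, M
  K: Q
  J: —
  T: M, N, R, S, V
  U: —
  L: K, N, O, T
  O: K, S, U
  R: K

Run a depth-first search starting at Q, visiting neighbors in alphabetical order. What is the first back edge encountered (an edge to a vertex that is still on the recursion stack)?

DFS from Q (visiting neighbors in alphabetical order); mark gray on enter, black on exit:
Q gray
  J gray
  J black
  L gray
    K gray
      K→Q: Q is gray → back edge
First back edge: K → Q.

K→Q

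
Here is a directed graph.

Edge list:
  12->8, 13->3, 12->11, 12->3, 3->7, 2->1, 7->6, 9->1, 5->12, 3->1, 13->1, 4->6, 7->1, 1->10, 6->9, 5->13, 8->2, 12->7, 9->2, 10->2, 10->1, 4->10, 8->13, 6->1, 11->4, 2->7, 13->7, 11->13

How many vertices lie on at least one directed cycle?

6

A vertex is on a directed cycle iff it belongs to a strongly connected component of size ≥ 2 (or has a self-loop).
The vertices on cycles are {1, 2, 6, 7, 9, 10} — 6 in total.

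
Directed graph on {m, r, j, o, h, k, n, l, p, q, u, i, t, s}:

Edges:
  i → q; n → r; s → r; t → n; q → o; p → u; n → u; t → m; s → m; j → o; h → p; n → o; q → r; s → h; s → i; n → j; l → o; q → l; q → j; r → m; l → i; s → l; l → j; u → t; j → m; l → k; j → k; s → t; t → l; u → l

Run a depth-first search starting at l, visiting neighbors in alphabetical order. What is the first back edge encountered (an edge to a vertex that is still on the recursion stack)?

q->l

DFS from l (visiting neighbors in alphabetical order); mark gray on enter, black on exit:
l gray
  i gray
    q gray
      j gray
        k gray
        k black
        m gray
        m black
        o gray
        o black
      j black
      q→l: l is gray → back edge
First back edge: q → l.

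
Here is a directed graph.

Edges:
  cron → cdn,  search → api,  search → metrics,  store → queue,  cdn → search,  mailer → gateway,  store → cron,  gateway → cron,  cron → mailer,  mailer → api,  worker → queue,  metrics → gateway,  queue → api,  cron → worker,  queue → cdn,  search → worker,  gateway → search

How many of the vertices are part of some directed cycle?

8

A vertex is on a directed cycle iff it belongs to a strongly connected component of size ≥ 2 (or has a self-loop).
The vertices on cycles are {cdn, cron, queue, mailer, search, worker, gateway, metrics} — 8 in total.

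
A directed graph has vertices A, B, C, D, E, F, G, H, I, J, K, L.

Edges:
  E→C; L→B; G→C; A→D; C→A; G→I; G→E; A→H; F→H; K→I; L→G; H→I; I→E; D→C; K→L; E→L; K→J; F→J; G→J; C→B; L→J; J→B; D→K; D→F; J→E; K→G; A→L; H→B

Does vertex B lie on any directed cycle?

B lies on a cycle iff there is a path from B back to itself.
Exploring from B, it never reaches itself; equivalently, its strongly connected component is a singleton.

No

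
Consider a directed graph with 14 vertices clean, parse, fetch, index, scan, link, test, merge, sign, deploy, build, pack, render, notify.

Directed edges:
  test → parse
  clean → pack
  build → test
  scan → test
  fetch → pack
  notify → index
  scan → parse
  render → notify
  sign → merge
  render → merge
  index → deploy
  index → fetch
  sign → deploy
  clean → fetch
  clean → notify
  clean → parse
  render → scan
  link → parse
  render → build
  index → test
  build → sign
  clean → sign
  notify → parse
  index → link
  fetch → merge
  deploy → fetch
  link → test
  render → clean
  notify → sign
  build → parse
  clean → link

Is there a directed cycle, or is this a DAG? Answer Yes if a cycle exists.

DFS with white/gray/black marking, starting from parse:
parse gray
parse black
clean gray
  pack gray
  pack black
  notify gray
    sign gray
      merge gray
      merge black
      deploy gray
        fetch gray
          fetch→pack: pack black — skip
          fetch→merge: merge black — skip
        fetch black
      deploy black
    sign black
    notify→parse: parse black — skip
    index gray
      index→fetch: fetch black — skip
      index→deploy: deploy black — skip
      link gray
        link→parse: parse black — skip
        test gray
          test→parse: parse black — skip
        test black
      link black
      index→test: test black — skip
    index black
  notify black
  clean→fetch: fetch black — skip
  clean→link: link black — skip
  clean→sign: sign black — skip
  clean→parse: parse black — skip
clean black
scan gray
  scan→test: test black — skip
  scan→parse: parse black — skip
scan black
build gray
  build→test: test black — skip
  build→sign: sign black — skip
  build→parse: parse black — skip
build black
render gray
  render→merge: merge black — skip
  render→clean: clean black — skip
  render→notify: notify black — skip
  render→build: build black — skip
  render→scan: scan black — skip
render black
Every edge goes to a white or black vertex — no back edge, so the graph is acyclic.

No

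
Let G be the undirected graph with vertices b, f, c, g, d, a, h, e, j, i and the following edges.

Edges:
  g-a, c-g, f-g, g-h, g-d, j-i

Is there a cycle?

No

DFS, tracking each vertex's parent; an edge to a visited non-parent vertex closes a cycle.
Start from i:
visit i (parent –)
  visit j (parent i)
    j–i: parent, skip
visit b (parent –)
visit f (parent –)
  visit g (parent f)
    g–f: parent, skip
    visit a (parent g)
      a–g: parent, skip
    visit h (parent g)
      h–g: parent, skip
    visit c (parent g)
      c–g: parent, skip
    visit d (parent g)
      d–g: parent, skip
visit e (parent –)
No non-parent visited neighbor found — the graph is a forest.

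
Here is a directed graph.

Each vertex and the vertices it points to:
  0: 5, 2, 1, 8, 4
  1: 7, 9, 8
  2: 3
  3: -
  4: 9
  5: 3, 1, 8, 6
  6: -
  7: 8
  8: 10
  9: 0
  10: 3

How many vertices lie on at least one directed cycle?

5

A vertex is on a directed cycle iff it belongs to a strongly connected component of size ≥ 2 (or has a self-loop).
The vertices on cycles are {0, 1, 4, 5, 9} — 5 in total.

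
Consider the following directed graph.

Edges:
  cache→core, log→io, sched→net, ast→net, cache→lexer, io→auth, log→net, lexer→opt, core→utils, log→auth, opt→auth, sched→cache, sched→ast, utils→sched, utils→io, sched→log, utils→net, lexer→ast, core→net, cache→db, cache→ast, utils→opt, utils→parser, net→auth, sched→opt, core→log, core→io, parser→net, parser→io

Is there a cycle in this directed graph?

Yes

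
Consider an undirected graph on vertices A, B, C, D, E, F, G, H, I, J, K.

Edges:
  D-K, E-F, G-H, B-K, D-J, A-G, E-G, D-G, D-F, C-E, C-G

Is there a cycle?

Yes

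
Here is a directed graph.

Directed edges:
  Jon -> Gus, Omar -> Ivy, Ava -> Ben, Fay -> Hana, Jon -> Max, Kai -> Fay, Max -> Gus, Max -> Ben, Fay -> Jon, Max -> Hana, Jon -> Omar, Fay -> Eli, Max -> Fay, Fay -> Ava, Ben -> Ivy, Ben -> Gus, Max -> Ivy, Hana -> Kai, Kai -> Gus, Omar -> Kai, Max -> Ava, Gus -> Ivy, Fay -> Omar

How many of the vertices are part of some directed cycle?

6

A vertex is on a directed cycle iff it belongs to a strongly connected component of size ≥ 2 (or has a self-loop).
The vertices on cycles are {Fay, Jon, Kai, Max, Hana, Omar} — 6 in total.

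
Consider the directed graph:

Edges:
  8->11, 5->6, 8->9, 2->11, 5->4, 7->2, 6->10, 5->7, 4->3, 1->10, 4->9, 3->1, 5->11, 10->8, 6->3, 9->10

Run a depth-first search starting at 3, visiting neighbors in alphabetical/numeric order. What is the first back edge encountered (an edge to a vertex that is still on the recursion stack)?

9→10

DFS from 3 (visiting neighbors in alphabetical/numeric order); mark gray on enter, black on exit:
3 gray
  1 gray
    10 gray
      8 gray
        9 gray
          9→10: 10 is gray → back edge
First back edge: 9 → 10.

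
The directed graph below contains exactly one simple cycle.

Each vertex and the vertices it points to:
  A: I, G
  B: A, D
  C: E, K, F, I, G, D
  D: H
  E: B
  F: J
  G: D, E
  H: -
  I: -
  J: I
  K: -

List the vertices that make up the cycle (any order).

A, B, E, G

DFS with gray/black marking from E:
E gray
  B gray
    A gray
      I gray
      I black
      G gray
        D gray
          H gray
          H black
        D black
        G→E: E is gray → back edge
Back edge closes the cycle E → B → A → G → E; its vertices are {A, B, E, G}.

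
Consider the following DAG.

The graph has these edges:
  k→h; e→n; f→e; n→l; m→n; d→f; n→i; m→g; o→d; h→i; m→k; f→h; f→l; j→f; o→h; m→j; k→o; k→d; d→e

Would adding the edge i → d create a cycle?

Yes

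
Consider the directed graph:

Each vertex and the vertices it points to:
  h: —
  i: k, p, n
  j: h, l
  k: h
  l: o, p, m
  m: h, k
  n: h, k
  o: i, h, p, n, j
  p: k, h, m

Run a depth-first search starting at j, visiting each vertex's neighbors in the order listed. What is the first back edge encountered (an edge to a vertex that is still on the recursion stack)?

o→j

DFS from j (visiting each vertex's neighbors in the order listed); mark gray on enter, black on exit:
j gray
  h gray
  h black
  l gray
    o gray
      i gray
        k gray
          k→h: h black — skip
        k black
        p gray
          p→k: k black — skip
          p→h: h black — skip
          m gray
            m→h: h black — skip
            m→k: k black — skip
          m black
        p black
        n gray
          n→h: h black — skip
          n→k: k black — skip
        n black
      i black
      o→h: h black — skip
      o→p: p black — skip
      o→n: n black — skip
      o→j: j is gray → back edge
First back edge: o → j.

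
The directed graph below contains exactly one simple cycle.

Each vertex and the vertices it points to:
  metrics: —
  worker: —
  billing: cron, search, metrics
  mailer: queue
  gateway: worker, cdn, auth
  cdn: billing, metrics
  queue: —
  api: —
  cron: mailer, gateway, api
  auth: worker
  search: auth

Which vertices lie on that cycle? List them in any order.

DFS with gray/black marking from cron:
cron gray
  mailer gray
    queue gray
    queue black
  mailer black
  gateway gray
    worker gray
    worker black
    cdn gray
      billing gray
        billing→cron: cron is gray → back edge
Back edge closes the cycle cron → gateway → cdn → billing → cron; its vertices are {cdn, cron, billing, gateway}.

cdn, cron, billing, gateway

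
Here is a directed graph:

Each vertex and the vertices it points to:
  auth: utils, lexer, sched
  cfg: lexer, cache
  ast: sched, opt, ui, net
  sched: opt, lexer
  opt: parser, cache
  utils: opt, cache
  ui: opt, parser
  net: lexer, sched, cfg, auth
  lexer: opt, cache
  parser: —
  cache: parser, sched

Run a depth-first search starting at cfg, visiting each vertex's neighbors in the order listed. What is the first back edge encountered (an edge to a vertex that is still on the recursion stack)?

DFS from cfg (visiting each vertex's neighbors in the order listed); mark gray on enter, black on exit:
cfg gray
  lexer gray
    opt gray
      parser gray
      parser black
      cache gray
        cache→parser: parser black — skip
        sched gray
          sched→opt: opt is gray → back edge
First back edge: sched → opt.

sched->opt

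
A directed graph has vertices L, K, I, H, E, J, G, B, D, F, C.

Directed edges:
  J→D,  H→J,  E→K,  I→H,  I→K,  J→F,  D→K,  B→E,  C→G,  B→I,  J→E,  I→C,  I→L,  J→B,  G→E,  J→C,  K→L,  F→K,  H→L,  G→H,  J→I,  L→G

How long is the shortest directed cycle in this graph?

3

For each vertex v, BFS finds the shortest path from v back to v.
The shortest such closed walk is J → I → H → J, length 3.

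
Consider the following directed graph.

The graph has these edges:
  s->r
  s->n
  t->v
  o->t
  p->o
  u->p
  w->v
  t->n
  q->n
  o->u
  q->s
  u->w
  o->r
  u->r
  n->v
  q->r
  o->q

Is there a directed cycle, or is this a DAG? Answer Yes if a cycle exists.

Yes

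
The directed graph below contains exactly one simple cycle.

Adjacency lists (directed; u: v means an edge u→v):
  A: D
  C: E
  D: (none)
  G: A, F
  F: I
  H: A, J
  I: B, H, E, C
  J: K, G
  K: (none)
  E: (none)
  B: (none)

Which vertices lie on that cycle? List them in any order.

DFS with gray/black marking from G:
G gray
  A gray
    D gray
    D black
  A black
  F gray
    I gray
      B gray
      B black
      H gray
        H→A: A black — skip
        J gray
          K gray
          K black
          J→G: G is gray → back edge
Back edge closes the cycle G → F → I → H → J → G; its vertices are {F, G, H, I, J}.

F, G, H, I, J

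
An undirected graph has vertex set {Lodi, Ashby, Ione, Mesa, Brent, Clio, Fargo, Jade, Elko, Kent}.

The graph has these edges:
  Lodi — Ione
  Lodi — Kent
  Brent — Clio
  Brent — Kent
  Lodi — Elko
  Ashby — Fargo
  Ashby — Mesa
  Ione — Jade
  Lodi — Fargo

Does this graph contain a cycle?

No

DFS, tracking each vertex's parent; an edge to a visited non-parent vertex closes a cycle.
Start from Kent:
visit Kent (parent –)
  visit Lodi (parent Kent)
    visit Fargo (parent Lodi)
      visit Ashby (parent Fargo)
        visit Mesa (parent Ashby)
          Mesa–Ashby: parent, skip
        Ashby–Fargo: parent, skip
      Fargo–Lodi: parent, skip
    Lodi–Kent: parent, skip
    visit Elko (parent Lodi)
      Elko–Lodi: parent, skip
    visit Ione (parent Lodi)
      Ione–Lodi: parent, skip
      visit Jade (parent Ione)
        Jade–Ione: parent, skip
  visit Brent (parent Kent)
    Brent–Kent: parent, skip
    visit Clio (parent Brent)
      Clio–Brent: parent, skip
No non-parent visited neighbor found — the graph is a forest.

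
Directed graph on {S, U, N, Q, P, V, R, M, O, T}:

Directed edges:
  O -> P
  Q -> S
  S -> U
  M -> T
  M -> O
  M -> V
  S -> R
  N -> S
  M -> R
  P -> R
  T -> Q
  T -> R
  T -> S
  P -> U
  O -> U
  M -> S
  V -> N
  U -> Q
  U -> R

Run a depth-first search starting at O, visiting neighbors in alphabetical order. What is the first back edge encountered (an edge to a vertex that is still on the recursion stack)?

S->U

DFS from O (visiting neighbors in alphabetical order); mark gray on enter, black on exit:
O gray
  P gray
    R gray
    R black
    U gray
      Q gray
        S gray
          S→R: R black — skip
          S→U: U is gray → back edge
First back edge: S → U.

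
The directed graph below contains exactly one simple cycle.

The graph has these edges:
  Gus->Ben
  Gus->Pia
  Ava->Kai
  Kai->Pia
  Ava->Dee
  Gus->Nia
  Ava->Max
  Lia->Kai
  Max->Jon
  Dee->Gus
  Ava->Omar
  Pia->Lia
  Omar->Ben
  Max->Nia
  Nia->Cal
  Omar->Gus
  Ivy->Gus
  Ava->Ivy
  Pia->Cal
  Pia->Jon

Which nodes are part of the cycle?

DFS with gray/black marking from Kai:
Kai gray
  Pia gray
    Lia gray
      Lia→Kai: Kai is gray → back edge
Back edge closes the cycle Kai → Pia → Lia → Kai; its vertices are {Kai, Lia, Pia}.

Kai, Lia, Pia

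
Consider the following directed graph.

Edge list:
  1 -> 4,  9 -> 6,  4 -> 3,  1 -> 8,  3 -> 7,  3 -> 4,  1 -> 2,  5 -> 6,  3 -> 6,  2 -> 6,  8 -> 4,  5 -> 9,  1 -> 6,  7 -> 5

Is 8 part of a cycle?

No

8 lies on a cycle iff there is a path from 8 back to itself.
Exploring from 8, it never reaches itself; equivalently, its strongly connected component is a singleton.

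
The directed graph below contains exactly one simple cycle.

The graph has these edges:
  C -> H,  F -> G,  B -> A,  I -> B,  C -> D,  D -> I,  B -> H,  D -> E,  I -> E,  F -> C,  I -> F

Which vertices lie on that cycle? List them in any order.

C, D, F, I

DFS with gray/black marking from I:
I gray
  F gray
    C gray
      H gray
      H black
      D gray
        D→I: I is gray → back edge
Back edge closes the cycle I → F → C → D → I; its vertices are {C, D, F, I}.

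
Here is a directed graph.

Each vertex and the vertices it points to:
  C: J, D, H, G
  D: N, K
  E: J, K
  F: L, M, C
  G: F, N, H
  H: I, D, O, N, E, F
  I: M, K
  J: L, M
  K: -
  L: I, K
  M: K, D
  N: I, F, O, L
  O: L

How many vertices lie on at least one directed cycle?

12

A vertex is on a directed cycle iff it belongs to a strongly connected component of size ≥ 2 (or has a self-loop).
The vertices on cycles are {C, D, E, F, G, H, I, J, L, M, N, O} — 12 in total.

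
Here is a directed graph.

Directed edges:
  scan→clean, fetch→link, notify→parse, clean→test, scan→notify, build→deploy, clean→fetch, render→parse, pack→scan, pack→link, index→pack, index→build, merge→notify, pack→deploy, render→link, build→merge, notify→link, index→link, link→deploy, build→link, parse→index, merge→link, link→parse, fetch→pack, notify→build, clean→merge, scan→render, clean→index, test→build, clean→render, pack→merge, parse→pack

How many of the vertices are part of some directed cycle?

12

A vertex is on a directed cycle iff it belongs to a strongly connected component of size ≥ 2 (or has a self-loop).
The vertices on cycles are {link, pack, scan, test, build, clean, fetch, index, merge, parse, notify, render} — 12 in total.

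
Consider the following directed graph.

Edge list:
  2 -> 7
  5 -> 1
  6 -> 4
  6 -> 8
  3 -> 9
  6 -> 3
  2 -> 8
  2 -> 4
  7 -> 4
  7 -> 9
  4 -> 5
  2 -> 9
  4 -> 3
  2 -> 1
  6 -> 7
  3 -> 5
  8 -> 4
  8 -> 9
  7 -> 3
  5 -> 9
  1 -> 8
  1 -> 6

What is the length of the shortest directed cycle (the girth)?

4

For each vertex v, BFS finds the shortest path from v back to v.
The shortest such closed walk is 1 → 6 → 3 → 5 → 1, length 4.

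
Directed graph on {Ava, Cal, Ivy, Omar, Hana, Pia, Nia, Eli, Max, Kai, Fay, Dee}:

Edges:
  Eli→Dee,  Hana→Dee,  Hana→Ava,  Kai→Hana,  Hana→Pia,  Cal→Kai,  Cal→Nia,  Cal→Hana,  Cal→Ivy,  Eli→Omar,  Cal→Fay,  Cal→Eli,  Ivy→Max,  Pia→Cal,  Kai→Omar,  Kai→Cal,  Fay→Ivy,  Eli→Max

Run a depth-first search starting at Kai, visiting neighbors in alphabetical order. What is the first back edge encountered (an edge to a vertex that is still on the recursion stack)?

Pia→Cal

DFS from Kai (visiting neighbors in alphabetical order); mark gray on enter, black on exit:
Kai gray
  Cal gray
    Eli gray
      Dee gray
      Dee black
      Max gray
      Max black
      Omar gray
      Omar black
    Eli black
    Fay gray
      Ivy gray
        Ivy→Max: Max black — skip
      Ivy black
    Fay black
    Hana gray
      Ava gray
      Ava black
      Hana→Dee: Dee black — skip
      Pia gray
        Pia→Cal: Cal is gray → back edge
First back edge: Pia → Cal.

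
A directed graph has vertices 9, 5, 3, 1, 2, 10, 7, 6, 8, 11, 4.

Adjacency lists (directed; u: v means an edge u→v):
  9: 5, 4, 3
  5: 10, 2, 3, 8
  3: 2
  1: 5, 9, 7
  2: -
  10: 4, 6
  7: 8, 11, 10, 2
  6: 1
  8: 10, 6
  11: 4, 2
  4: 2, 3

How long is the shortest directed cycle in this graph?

4

For each vertex v, BFS finds the shortest path from v back to v.
The shortest such closed walk is 1 → 7 → 10 → 6 → 1, length 4.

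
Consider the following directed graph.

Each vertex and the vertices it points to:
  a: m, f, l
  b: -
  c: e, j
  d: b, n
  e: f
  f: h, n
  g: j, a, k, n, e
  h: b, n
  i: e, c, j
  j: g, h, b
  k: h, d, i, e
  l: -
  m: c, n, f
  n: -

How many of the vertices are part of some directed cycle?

A vertex is on a directed cycle iff it belongs to a strongly connected component of size ≥ 2 (or has a self-loop).
The vertices on cycles are {a, c, g, i, j, k, m} — 7 in total.

7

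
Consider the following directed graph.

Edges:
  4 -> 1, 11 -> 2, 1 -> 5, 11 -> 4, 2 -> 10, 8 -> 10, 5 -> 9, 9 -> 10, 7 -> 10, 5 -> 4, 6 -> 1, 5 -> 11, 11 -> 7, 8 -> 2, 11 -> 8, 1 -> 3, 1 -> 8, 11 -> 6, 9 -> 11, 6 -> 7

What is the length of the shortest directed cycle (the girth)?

3

For each vertex v, BFS finds the shortest path from v back to v.
The shortest such closed walk is 1 → 5 → 4 → 1, length 3.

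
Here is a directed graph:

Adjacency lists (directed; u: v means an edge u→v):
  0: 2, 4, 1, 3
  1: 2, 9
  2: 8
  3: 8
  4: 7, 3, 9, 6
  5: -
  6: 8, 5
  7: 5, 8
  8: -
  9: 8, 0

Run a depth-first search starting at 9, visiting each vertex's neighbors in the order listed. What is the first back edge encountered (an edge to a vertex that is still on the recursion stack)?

4→9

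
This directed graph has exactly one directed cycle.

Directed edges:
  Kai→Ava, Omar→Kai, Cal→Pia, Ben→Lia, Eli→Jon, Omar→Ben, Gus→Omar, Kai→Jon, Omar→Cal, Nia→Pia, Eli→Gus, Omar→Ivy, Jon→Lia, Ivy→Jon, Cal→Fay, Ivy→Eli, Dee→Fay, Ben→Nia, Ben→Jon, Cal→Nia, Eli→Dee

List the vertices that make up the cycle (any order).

Eli, Gus, Ivy, Omar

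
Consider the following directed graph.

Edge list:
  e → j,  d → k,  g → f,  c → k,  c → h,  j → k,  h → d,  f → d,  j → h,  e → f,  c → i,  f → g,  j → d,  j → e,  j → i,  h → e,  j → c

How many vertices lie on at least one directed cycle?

A vertex is on a directed cycle iff it belongs to a strongly connected component of size ≥ 2 (or has a self-loop).
The vertices on cycles are {c, e, f, g, h, j} — 6 in total.

6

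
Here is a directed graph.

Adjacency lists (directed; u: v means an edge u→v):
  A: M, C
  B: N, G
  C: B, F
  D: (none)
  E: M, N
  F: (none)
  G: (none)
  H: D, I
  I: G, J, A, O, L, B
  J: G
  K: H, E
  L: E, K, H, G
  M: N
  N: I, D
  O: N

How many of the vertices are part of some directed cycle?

11

A vertex is on a directed cycle iff it belongs to a strongly connected component of size ≥ 2 (or has a self-loop).
The vertices on cycles are {A, B, C, E, H, I, K, L, M, N, O} — 11 in total.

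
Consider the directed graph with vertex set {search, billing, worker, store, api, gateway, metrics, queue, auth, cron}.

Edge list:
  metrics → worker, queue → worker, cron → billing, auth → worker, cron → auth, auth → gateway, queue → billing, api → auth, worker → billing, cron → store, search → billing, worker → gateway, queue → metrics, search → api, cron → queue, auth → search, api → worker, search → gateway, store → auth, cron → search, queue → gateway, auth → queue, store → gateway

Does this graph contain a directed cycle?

DFS with white/gray/black marking, starting from cron:
cron gray
  store gray
    auth gray
      gateway gray
      gateway black
      worker gray
        billing gray
        billing black
        worker→gateway: gateway black — skip
      worker black
      search gray
        api gray
          api→worker: worker black — skip
          api→auth: auth is gray → back edge
Back edge found, so a cycle exists: auth → search → api → auth.

Yes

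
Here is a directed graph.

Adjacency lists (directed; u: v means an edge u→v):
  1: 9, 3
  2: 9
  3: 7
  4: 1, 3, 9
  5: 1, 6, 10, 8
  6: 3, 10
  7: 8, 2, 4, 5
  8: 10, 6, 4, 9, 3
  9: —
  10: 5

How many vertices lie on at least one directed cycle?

8

A vertex is on a directed cycle iff it belongs to a strongly connected component of size ≥ 2 (or has a self-loop).
The vertices on cycles are {1, 3, 4, 5, 6, 7, 8, 10} — 8 in total.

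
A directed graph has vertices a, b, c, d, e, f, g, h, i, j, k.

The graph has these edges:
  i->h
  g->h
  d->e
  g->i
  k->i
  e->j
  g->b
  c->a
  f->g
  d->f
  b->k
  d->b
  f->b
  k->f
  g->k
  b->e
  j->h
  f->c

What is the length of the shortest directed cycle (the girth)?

3

For each vertex v, BFS finds the shortest path from v back to v.
The shortest such closed walk is b → k → f → b, length 3.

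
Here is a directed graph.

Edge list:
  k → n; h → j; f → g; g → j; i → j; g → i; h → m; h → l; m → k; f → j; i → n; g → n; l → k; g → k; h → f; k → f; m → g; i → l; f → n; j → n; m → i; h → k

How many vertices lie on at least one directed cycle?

A vertex is on a directed cycle iff it belongs to a strongly connected component of size ≥ 2 (or has a self-loop).
The vertices on cycles are {f, g, i, k, l} — 5 in total.

5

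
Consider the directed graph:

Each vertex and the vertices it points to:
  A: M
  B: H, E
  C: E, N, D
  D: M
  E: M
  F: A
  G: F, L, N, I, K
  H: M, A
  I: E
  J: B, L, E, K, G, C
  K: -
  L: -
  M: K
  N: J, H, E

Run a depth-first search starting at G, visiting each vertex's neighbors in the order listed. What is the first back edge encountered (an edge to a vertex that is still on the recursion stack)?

J→G

DFS from G (visiting each vertex's neighbors in the order listed); mark gray on enter, black on exit:
G gray
  F gray
    A gray
      M gray
        K gray
        K black
      M black
    A black
  F black
  L gray
  L black
  N gray
    J gray
      B gray
        H gray
          H→M: M black — skip
          H→A: A black — skip
        H black
        E gray
          E→M: M black — skip
        E black
      B black
      J→L: L black — skip
      J→E: E black — skip
      J→K: K black — skip
      J→G: G is gray → back edge
First back edge: J → G.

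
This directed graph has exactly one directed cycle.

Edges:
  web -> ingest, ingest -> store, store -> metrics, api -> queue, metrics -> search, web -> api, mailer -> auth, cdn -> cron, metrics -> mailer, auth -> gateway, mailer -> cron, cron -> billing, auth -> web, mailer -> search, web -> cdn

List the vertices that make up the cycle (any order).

DFS with gray/black marking from auth:
auth gray
  gateway gray
  gateway black
  web gray
    ingest gray
      store gray
        metrics gray
          search gray
          search black
          mailer gray
            mailer→auth: auth is gray → back edge
Back edge closes the cycle auth → web → ingest → store → metrics → mailer → auth; its vertices are {web, auth, store, ingest, mailer, metrics}.

web, auth, store, ingest, mailer, metrics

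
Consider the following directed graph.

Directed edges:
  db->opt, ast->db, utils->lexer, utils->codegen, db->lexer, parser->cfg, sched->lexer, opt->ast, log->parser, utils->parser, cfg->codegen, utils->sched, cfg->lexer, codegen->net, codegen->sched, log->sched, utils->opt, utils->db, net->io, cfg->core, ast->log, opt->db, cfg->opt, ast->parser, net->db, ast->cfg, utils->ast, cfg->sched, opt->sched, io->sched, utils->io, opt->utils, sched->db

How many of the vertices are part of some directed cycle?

11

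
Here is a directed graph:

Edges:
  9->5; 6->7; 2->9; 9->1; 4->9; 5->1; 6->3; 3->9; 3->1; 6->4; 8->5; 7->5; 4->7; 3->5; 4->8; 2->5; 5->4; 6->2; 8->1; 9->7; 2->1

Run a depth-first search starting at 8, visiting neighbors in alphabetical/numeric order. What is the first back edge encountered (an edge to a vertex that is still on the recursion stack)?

7→5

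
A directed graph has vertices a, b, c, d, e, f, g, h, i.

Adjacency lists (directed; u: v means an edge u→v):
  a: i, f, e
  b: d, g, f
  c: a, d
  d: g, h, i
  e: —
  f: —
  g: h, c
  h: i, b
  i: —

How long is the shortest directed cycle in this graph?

3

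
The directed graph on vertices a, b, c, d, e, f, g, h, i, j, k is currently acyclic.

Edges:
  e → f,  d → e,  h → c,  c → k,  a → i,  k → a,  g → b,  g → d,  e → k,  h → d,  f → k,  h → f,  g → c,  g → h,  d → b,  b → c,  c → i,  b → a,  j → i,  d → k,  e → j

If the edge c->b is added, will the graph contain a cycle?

Adding c→b creates a cycle iff b can already reach c.
Path from b: b → c.
So b → … → c → b is a cycle.

Yes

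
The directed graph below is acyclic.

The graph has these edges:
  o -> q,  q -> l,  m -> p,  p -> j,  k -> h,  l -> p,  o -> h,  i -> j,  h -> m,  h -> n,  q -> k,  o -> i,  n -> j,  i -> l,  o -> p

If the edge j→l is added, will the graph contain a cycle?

Adding j→l creates a cycle iff l can already reach j.
Path from l: l → p → j.
So l → … → j → l is a cycle.

Yes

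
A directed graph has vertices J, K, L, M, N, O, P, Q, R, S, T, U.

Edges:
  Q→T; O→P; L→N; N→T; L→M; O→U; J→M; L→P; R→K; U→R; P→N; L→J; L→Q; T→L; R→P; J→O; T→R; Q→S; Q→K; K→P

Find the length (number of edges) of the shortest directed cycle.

3

For each vertex v, BFS finds the shortest path from v back to v.
The shortest such closed walk is L → N → T → L, length 3.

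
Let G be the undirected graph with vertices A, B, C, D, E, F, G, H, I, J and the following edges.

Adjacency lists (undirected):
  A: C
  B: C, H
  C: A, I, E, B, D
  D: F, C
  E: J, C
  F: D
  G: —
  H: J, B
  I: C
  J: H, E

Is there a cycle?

DFS, tracking each vertex's parent; an edge to a visited non-parent vertex closes a cycle.
Start from H:
visit H (parent –)
  visit J (parent H)
    J–H: parent, skip
    visit E (parent J)
      E–J: parent, skip
      visit C (parent E)
        visit A (parent C)
          A–C: parent, skip
        visit I (parent C)
          I–C: parent, skip
        C–E: parent, skip
        visit B (parent C)
          B–C: parent, skip
          B–H: H visited and ≠ parent → cycle
Cycle: H – J – E – C – B – H.

Yes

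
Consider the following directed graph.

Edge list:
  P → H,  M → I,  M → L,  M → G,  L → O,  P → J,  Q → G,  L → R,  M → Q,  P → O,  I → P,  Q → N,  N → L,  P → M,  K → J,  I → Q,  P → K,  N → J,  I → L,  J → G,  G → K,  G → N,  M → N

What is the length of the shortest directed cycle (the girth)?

For each vertex v, BFS finds the shortest path from v back to v.
The shortest such closed walk is P → M → I → P, length 3.

3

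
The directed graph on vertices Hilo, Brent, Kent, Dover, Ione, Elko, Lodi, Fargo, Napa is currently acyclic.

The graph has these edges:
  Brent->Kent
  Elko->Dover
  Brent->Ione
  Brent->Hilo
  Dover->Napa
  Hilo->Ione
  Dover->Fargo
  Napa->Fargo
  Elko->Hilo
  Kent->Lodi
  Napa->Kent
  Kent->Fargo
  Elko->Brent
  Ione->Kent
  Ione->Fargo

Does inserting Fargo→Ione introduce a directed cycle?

Yes

Adding Fargo→Ione creates a cycle iff Ione can already reach Fargo.
Path from Ione: Ione → Fargo.
So Ione → … → Fargo → Ione is a cycle.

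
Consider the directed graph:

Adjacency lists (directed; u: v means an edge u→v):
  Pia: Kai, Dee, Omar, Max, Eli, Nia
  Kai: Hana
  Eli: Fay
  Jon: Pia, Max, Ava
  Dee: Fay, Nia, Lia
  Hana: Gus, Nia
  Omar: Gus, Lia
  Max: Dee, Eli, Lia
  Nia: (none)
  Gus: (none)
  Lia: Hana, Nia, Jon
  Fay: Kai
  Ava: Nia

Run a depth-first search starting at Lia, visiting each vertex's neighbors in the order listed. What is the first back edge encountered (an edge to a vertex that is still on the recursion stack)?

Dee→Lia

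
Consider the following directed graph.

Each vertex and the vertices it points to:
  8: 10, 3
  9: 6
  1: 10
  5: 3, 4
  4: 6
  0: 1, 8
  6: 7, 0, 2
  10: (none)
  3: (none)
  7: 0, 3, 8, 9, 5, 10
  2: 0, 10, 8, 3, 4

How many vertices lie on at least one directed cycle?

A vertex is on a directed cycle iff it belongs to a strongly connected component of size ≥ 2 (or has a self-loop).
The vertices on cycles are {2, 4, 5, 6, 7, 9} — 6 in total.

6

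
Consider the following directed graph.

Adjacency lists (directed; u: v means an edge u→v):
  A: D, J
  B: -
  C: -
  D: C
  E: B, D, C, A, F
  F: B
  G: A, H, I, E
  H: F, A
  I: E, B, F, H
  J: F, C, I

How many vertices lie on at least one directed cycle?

5

A vertex is on a directed cycle iff it belongs to a strongly connected component of size ≥ 2 (or has a self-loop).
The vertices on cycles are {A, E, H, I, J} — 5 in total.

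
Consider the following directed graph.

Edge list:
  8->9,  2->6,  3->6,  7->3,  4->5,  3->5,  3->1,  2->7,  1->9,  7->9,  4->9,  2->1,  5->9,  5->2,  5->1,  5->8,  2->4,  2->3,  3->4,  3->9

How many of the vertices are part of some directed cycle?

A vertex is on a directed cycle iff it belongs to a strongly connected component of size ≥ 2 (or has a self-loop).
The vertices on cycles are {2, 3, 4, 5, 7} — 5 in total.

5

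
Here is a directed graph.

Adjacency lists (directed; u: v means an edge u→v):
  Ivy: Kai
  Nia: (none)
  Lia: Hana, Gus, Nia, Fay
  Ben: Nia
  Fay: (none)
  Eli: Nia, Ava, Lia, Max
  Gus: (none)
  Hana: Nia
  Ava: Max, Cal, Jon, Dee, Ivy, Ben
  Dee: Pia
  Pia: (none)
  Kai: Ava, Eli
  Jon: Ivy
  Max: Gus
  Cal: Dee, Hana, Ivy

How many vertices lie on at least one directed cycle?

6

A vertex is on a directed cycle iff it belongs to a strongly connected component of size ≥ 2 (or has a self-loop).
The vertices on cycles are {Ava, Cal, Eli, Ivy, Jon, Kai} — 6 in total.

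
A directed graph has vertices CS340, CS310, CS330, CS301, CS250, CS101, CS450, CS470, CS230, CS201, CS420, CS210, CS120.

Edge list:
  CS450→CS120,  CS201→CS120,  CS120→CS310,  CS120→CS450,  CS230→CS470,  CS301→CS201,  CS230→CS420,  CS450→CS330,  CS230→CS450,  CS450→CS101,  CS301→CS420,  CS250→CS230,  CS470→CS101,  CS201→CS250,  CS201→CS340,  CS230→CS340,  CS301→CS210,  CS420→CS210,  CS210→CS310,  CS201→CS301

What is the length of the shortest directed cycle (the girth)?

2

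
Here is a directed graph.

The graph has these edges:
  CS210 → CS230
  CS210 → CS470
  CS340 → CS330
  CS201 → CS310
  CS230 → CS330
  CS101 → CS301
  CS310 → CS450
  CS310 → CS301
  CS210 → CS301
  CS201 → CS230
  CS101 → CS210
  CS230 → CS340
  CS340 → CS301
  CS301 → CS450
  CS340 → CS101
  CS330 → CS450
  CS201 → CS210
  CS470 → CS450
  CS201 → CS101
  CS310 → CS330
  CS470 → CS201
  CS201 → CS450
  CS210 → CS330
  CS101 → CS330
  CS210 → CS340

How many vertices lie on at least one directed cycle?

6

A vertex is on a directed cycle iff it belongs to a strongly connected component of size ≥ 2 (or has a self-loop).
The vertices on cycles are {CS101, CS201, CS210, CS230, CS340, CS470} — 6 in total.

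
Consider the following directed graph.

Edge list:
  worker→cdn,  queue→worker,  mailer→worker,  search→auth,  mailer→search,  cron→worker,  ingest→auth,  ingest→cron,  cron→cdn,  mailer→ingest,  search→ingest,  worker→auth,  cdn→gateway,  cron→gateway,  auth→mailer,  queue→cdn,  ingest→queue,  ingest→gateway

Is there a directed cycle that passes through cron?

Yes

cron is on a cycle iff cron can reach itself via ≥1 edge.
cron → worker → auth → mailer → ingest → cron — yes.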